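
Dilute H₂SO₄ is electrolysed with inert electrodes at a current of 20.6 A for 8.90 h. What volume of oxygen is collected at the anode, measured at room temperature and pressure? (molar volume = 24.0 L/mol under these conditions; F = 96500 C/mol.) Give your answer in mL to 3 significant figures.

Q = It = 20.6 × 32040 = 6.600×10^5 C
n(e⁻) = 6.600×10^5 / 96500 = 6.839 mol
2H₂O → O₂ + 4H⁺ + 4e⁻, so n(O₂) = 6.839 / 4 = 1.710 mol
V = 1.710 × 24.0 = 41.04 L
= 41000 mL

41000 mL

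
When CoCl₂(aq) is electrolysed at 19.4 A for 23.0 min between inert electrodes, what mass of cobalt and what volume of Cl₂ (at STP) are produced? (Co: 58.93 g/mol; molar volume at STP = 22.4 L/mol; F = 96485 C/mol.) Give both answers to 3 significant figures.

Q = 19.4 × 1380 = 26770 C; n(e⁻) = 26770 / 96485 = 0.2775 mol
Cathode: Co²⁺ + 2e⁻ → Co → n(Co) = 0.2775/2 = 0.1388 mol → 8.18 g
Anode: 2Cl⁻ → Cl₂ + 2e⁻ → n(Cl₂) = 0.2775/2 = 0.1388 mol → 3.11 L

8.18 g Co; 3.11 L Cl₂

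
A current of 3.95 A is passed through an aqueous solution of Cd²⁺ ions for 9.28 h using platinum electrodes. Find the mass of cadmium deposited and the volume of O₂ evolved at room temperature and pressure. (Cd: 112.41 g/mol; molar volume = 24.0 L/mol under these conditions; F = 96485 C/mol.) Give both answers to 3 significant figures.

76.9 g Cd; 8.21 L O₂

Q = 3.95 × 33408 = 1.320×10^5 C; n(e⁻) = 1.320×10^5 / 96485 = 1.368 mol
Cathode: Cd²⁺ + 2e⁻ → Cd → n(Cd) = 1.368/2 = 0.6840 mol → 76.9 g
Anode: 2H₂O → O₂ + 4H⁺ + 4e⁻ → n(O₂) = 1.368/4 = 0.3420 mol → 8.21 L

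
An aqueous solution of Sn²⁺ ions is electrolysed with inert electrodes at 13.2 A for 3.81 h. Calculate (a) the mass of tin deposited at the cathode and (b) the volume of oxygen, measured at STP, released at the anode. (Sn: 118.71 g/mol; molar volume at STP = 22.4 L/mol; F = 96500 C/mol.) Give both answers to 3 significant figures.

Q = 13.2 × 13716 = 1.811×10^5 C; n(e⁻) = 1.811×10^5 / 96500 = 1.877 mol
Cathode: Sn²⁺ + 2e⁻ → Sn → n(Sn) = 1.877/2 = 0.9385 mol → 111 g
Anode: 2H₂O → O₂ + 4H⁺ + 4e⁻ → n(O₂) = 1.877/4 = 0.4693 mol → 10.5 L

111 g Sn; 10.5 L O₂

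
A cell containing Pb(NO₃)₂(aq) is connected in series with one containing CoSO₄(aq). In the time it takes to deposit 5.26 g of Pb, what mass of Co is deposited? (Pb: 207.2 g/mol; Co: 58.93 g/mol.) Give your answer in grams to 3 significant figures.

n(Pb) = 5.26 / 207.2 = 0.02539 mol
Pb²⁺ + 2e⁻ → Pb, so n(e⁻) = 2 × 0.02539 = 0.05078 mol
Same current for the same time ⇒ same n(e⁻) = 0.05078 mol in both cells.
Co²⁺ + 2e⁻ → Co, so n(Co) = 0.05078 / 2 = 0.02539 mol
m(Co) = 0.02539 × 58.93 = 1.50 g

1.50 g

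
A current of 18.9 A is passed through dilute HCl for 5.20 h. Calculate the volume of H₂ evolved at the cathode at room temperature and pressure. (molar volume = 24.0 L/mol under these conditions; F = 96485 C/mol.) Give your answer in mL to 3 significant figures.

44000 mL

Q = 18.9 A × 18720 s = 3.538×10^5 C
n(e⁻) = Q/F = 3.538×10^5/96485 = 3.667 mol
2H⁺ + 2e⁻ → H₂, so n(H₂) = 3.667 / 2 = 1.834 mol
V = 1.834 × 24.0 = 44.02 L
= 44000 mL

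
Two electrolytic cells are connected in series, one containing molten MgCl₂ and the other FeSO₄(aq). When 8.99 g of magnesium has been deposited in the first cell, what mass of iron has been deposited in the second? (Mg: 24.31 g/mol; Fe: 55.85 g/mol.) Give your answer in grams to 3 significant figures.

20.7 g

n(Mg) = 8.99 / 24.31 = 0.3698 mol
Mg²⁺ + 2e⁻ → Mg, so n(e⁻) = 2 × 0.3698 = 0.7396 mol
The cells are in series, so the same charge (and hence the same n(e⁻) = 0.7396 mol) passes through both.
Fe²⁺ + 2e⁻ → Fe, so n(Fe) = 0.7396 / 2 = 0.3698 mol
m(Fe) = 0.3698 × 55.85 = 20.7 g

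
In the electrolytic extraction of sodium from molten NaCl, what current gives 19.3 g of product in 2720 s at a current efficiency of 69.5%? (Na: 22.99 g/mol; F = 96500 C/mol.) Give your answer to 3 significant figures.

42.9 A

n(Na) = 19.3 / 22.99 = 0.8395 mol
Na⁺ + e⁻ → Na, so n(e⁻) = 0.8395 mol
Q = 0.8395 × 96500 / 0.695 = 1.166×10^5 C
I = Q / t = 1.166×10^5 / 2720 s = 42.9 A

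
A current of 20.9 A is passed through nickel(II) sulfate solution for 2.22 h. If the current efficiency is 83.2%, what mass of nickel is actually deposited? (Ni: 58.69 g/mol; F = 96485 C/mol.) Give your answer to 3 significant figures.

42.3 g

Q = 20.9 × 7992 = 1.670×10^5 C
n(e⁻) = 1.670×10^5 / 96485 = 1.731 mol
Ni²⁺ + 2e⁻ → Ni, so theoretical m(Ni) = 0.8655 × 58.69 = 50.80 g
Actual mass = 83.2% × 50.80 = 42.3 g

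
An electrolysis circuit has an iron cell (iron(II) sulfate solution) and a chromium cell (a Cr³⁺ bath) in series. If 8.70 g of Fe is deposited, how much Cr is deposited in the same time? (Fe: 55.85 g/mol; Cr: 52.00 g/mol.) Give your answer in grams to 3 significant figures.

n(Fe) = 8.70 / 55.85 = 0.1558 mol
Fe²⁺ + 2e⁻ → Fe, so n(e⁻) = 2 × 0.1558 = 0.3116 mol
Same current for the same time ⇒ same n(e⁻) = 0.3116 mol in both cells.
Cr³⁺ + 3e⁻ → Cr, so n(Cr) = 0.3116 / 3 = 0.1039 mol
m(Cr) = 0.1039 × 52.00 = 5.40 g

5.40 g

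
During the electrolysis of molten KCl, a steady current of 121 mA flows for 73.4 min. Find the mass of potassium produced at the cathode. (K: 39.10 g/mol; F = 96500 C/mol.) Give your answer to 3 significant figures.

Charge passed = 0.121 × 4404 = 532.9 C
n(e⁻) = Q/F = 532.9/96500 = 0.005522 mol
K⁺ + e⁻ → K, so n(K) = 0.005522 mol
m = 0.005522 × 39.10 = 0.216 g

0.216 g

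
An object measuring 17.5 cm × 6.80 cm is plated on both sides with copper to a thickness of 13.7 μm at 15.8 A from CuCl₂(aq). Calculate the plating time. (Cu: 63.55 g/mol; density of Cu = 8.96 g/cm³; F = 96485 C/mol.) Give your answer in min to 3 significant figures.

Plated area = 2 × 17.5 × 6.80 = 238.0 cm²
Volume = 238.0 × 13.7×10⁻⁴ cm = 0.3261 cm³
m(Cu) = 0.3261 × 8.96 = 2.922 g
n(Cu) = 2.922 / 63.55 = 0.04598 mol; n(e⁻) = 2 × 0.04598 = 0.09196 mol
Q = 0.09196 × 96485 = 8873 C
t = 8873 / 15.8 = 561.6 s = 9.36 min

9.36 min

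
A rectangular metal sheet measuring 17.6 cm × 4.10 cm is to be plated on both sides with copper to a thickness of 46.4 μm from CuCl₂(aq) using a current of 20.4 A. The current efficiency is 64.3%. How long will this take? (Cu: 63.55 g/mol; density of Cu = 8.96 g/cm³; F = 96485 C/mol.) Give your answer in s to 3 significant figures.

1390 s

Plated area = 2 × 17.6 × 4.10 = 144.3 cm²
Volume = 144.3 × 46.4×10⁻⁴ cm = 0.6696 cm³
m(Cu) = 0.6696 × 8.96 = 6.000 g
n(Cu) = 6.000 / 63.55 = 0.09441 mol; n(e⁻) = 2 × 0.09441 = 0.1888 mol
Q = 0.1888 × 96485 / 0.643 = 28330 C
t = 28330 / 20.4 = 1389 s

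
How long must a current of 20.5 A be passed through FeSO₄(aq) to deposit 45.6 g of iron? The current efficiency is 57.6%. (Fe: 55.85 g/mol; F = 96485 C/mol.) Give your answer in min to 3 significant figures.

n(Fe) = 45.6 / 55.85 = 0.8165 mol
Fe²⁺ + 2e⁻ → Fe, so n(e⁻) = 2 × 0.8165 = 1.633 mol
Q = 1.633 × 96485 / 0.576 = 2.735×10^5 C
t = Q / I = 2.735×10^5 / 20.5 = 13340 s = 222 min

222 min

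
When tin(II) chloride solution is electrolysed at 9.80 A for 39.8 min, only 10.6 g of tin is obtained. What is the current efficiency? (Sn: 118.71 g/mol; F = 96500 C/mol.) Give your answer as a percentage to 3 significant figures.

Q = 9.80 × 2388 = 23400 C
n(e⁻) = 23400 / 96500 = 0.2425 mol
Sn²⁺ + 2e⁻ → Sn, so theoretical n(Sn) = 0.1213 mol → 14.40 g
Efficiency = 10.6 / 14.40 = 0.7361 = 73.6%

73.6%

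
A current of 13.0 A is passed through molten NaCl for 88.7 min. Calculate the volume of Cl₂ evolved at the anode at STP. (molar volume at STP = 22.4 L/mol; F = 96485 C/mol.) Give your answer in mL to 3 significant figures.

8030 mL

Q = It = 13.0 × 5322 = 69190 C
n(e⁻) = 69190 / 96485 = 0.7171 mol
2Cl⁻ → Cl₂ + 2e⁻, so n(Cl₂) = 0.7171 / 2 = 0.3586 mol
V = 0.3586 × 22.4 = 8.033 L
= 8030 mL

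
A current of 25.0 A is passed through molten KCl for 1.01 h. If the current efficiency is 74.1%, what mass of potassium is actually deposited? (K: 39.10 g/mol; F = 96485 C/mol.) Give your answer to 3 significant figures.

27.3 g

Q = 25.0 × 3636 = 90900 C
n(e⁻) = 90900 / 96485 = 0.9421 mol
K⁺ + e⁻ → K, so theoretical m(K) = 0.9421 × 39.10 = 36.84 g
Actual mass = 74.1% × 36.84 = 27.3 g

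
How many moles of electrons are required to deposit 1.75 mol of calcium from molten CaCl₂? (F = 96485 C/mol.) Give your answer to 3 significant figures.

Ca²⁺ + 2e⁻ → Ca, so n(e⁻) = 2 × 1.75 = 3.500 mol

3.50 mol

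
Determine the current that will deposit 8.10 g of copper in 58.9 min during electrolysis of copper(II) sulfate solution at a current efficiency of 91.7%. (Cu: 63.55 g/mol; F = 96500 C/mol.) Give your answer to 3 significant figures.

n(Cu) = 8.10 / 63.55 = 0.1275 mol
Cu²⁺ + 2e⁻ → Cu, so n(e⁻) = 2 × 0.1275 = 0.2550 mol
Q = 0.2550 × 96500 / 0.917 = 26830 C
I = Q / t = 26830 / 3534 s = 7.59 A

7.59 A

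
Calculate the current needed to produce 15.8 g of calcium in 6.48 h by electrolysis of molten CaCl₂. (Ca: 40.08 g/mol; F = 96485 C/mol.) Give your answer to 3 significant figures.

3.26 A

n(Ca) = 15.8 / 40.08 = 0.3942 mol
Ca²⁺ + 2e⁻ → Ca, so n(e⁻) = 2 × 0.3942 = 0.7884 mol
Q = 0.7884 × 96485 = 76070 C
I = Q / t = 76070 / 23328 s = 3.26 A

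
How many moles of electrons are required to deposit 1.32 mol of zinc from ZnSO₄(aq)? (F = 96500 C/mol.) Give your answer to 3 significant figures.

2.64 mol

Zn²⁺ + 2e⁻ → Zn, so n(e⁻) = 2 × 1.32 = 2.640 mol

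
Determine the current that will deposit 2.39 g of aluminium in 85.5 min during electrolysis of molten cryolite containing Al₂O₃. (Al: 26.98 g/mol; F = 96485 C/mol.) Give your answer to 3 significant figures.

5.00 A

n(Al) = 2.39 / 26.98 = 0.08858 mol
Al³⁺ + 3e⁻ → Al, so n(e⁻) = 3 × 0.08858 = 0.2657 mol
Q = 0.2657 × 96485 = 25640 C
I = Q / t = 25640 / 5130 s = 5.00 A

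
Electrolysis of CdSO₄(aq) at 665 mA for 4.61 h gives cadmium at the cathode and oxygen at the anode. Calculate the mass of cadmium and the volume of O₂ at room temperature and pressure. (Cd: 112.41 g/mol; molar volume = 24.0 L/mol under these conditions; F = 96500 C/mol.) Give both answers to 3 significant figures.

6.43 g Cd; 0.686 L O₂

Q = 0.665 × 16596 = 11040 C; n(e⁻) = 11040 / 96500 = 0.1144 mol
Cathode: Cd²⁺ + 2e⁻ → Cd → n(Cd) = 0.1144/2 = 0.05720 mol → 6.43 g
Anode: 2H₂O → O₂ + 4H⁺ + 4e⁻ → n(O₂) = 0.1144/4 = 0.02860 mol → 0.686 L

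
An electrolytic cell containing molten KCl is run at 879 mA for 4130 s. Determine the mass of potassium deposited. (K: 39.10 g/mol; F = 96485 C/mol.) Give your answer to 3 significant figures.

Charge passed = 0.879 × 4130 = 3630 C
n(e⁻) = 3630 / 96485 = 0.03762 mol
K⁺ + e⁻ → K, so n(K) = 0.03762 mol
m = 0.03762 × 39.10 = 1.47 g

1.47 g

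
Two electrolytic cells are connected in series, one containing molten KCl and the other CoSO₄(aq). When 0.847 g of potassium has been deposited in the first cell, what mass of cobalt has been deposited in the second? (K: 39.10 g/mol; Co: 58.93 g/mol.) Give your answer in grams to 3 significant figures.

n(K) = 0.847 / 39.10 = 0.02166 mol
K⁺ + e⁻ → K, so n(e⁻) = 0.02166 mol
Same current for the same time ⇒ same n(e⁻) = 0.02166 mol in both cells.
Co²⁺ + 2e⁻ → Co, so n(Co) = 0.02166 / 2 = 0.01083 mol
m(Co) = 0.01083 × 58.93 = 0.638 g

0.638 g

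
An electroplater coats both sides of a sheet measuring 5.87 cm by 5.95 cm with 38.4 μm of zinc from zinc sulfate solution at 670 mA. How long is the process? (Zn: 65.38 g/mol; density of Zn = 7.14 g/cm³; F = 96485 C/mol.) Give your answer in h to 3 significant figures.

Plated area = 2 × 5.87 × 5.95 = 69.85 cm²
Volume = 69.85 × 38.4×10⁻⁴ cm = 0.2682 cm³
m(Zn) = 0.2682 × 7.14 = 1.915 g
n(Zn) = 1.915 / 65.38 = 0.02929 mol; n(e⁻) = 2 × 0.02929 = 0.05858 mol
Q = 0.05858 × 96485 = 5652 C
t = 5652 / 0.670 = 8436 s = 2.34 h

2.34 h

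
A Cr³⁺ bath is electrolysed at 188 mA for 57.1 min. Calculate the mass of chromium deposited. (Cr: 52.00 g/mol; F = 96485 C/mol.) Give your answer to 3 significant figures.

0.116 g

Q = 0.188 A × 3426 s = 644.1 C
n(e⁻) = 644.1 / 96485 = 0.006676 mol
Cr³⁺ + 3e⁻ → Cr, so n(Cr) = 0.006676 / 3 = 0.002225 mol
m = 0.002225 × 52.00 = 0.116 g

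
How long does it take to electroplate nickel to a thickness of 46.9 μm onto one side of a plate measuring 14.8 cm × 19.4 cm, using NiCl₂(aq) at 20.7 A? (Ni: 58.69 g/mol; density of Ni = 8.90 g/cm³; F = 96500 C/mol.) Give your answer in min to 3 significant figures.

31.7 min

Plated area = 14.8 × 19.4 = 287.1 cm²
Volume = 287.1 × 46.9×10⁻⁴ cm = 1.346 cm³
m(Ni) = 1.346 × 8.90 = 11.98 g
n(Ni) = 11.98 / 58.69 = 0.2041 mol; n(e⁻) = 2 × 0.2041 = 0.4082 mol
Q = 0.4082 × 96500 = 39390 C
t = 39390 / 20.7 = 1903 s = 31.7 min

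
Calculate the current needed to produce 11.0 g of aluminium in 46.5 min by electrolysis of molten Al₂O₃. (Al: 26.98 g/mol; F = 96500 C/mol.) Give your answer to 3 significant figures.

n(Al) = 11.0 / 26.98 = 0.4077 mol
Al³⁺ + 3e⁻ → Al, so n(e⁻) = 3 × 0.4077 = 1.223 mol
Q = 1.223 × 96500 = 1.180×10^5 C
I = Q / t = 1.180×10^5 / 2790 s = 42.3 A

42.3 A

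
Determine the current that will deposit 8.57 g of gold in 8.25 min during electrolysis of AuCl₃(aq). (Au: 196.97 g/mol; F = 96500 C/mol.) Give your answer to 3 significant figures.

n(Au) = 8.57 / 196.97 = 0.04351 mol
Au³⁺ + 3e⁻ → Au, so n(e⁻) = 3 × 0.04351 = 0.1305 mol
Q = 0.1305 × 96500 = 12590 C
I = Q / t = 12590 / 495 s = 25.4 A

25.4 A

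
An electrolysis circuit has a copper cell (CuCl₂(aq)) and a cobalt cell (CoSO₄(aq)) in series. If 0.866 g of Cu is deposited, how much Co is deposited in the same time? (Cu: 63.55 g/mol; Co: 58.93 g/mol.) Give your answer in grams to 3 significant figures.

0.803 g

n(Cu) = 0.866 / 63.55 = 0.01363 mol
Cu²⁺ + 2e⁻ → Cu, so n(e⁻) = 2 × 0.01363 = 0.02726 mol
In series, the same 0.02726 mol of electrons flows through the second cell.
Co²⁺ + 2e⁻ → Co, so n(Co) = 0.02726 / 2 = 0.01363 mol
m(Co) = 0.01363 × 58.93 = 0.803 g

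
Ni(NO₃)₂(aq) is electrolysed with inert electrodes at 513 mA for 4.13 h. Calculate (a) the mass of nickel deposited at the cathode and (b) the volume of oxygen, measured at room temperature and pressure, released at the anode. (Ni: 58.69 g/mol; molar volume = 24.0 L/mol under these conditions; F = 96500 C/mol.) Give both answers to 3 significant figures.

Q = 0.513 × 14868 = 7627 C; n(e⁻) = 7627 / 96500 = 0.07904 mol
Cathode: Ni²⁺ + 2e⁻ → Ni → n(Ni) = 0.07904/2 = 0.03952 mol → 2.32 g
Anode: 2H₂O → O₂ + 4H⁺ + 4e⁻ → n(O₂) = 0.07904/4 = 0.01976 mol → 0.474 L

2.32 g Ni; 0.474 L O₂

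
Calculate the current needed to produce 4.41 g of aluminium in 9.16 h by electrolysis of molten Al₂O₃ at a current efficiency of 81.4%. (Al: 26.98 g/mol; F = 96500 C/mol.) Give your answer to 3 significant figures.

n(Al) = 4.41 / 26.98 = 0.1635 mol
Al³⁺ + 3e⁻ → Al, so n(e⁻) = 3 × 0.1635 = 0.4905 mol
Q = 0.4905 × 96500 / 0.814 = 58150 C
I = Q / t = 58150 / 32976 s = 1.76 A

1.76 A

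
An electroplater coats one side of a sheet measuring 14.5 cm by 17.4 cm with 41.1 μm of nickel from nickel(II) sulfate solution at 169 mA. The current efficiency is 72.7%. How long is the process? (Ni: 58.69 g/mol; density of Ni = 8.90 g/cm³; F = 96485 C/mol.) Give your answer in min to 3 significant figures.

4120 min

Plated area = 14.5 × 17.4 = 252.3 cm²
Volume = 252.3 × 41.1×10⁻⁴ cm = 1.037 cm³
m(Ni) = 1.037 × 8.90 = 9.229 g
n(Ni) = 9.229 / 58.69 = 0.1572 mol; n(e⁻) = 2 × 0.1572 = 0.3144 mol
Q = 0.3144 × 96485 / 0.727 = 41730 C
t = 41730 / 0.169 = 2.469×10^5 s = 4120 min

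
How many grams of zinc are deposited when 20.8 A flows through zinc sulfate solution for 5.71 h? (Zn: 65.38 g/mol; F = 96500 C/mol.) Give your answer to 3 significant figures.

Q = It = 20.8 × 20556 = 4.276×10^5 C
Moles of electrons = 4.276×10^5 / 96500 = 4.431 mol
Zn²⁺ + 2e⁻ → Zn, so n(Zn) = 4.431 / 2 = 2.216 mol
m = 2.216 × 65.38 = 145 g

145 g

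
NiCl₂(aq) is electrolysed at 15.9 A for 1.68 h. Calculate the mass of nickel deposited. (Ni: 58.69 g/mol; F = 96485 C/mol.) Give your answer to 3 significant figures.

29.2 g

Charge passed = 15.9 × 6048 = 96160 C
Moles of electrons = 96160 / 96485 = 0.9966 mol
Ni²⁺ + 2e⁻ → Ni, so n(Ni) = 0.9966 / 2 = 0.4983 mol
m = 0.4983 × 58.69 = 29.2 g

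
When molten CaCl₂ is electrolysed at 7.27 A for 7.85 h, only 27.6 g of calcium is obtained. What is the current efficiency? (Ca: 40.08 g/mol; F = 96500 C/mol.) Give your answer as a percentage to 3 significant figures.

64.7%

Q = 7.27 × 28260 = 2.055×10^5 C
n(e⁻) = 2.055×10^5 / 96500 = 2.130 mol
Ca²⁺ + 2e⁻ → Ca, so theoretical n(Ca) = 1.065 mol → 42.69 g
Efficiency = 27.6 / 42.69 = 0.6465 = 64.7%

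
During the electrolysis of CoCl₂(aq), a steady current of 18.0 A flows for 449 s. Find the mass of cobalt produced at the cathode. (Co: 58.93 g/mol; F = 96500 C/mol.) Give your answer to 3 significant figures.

2.47 g

Q = 18.0 A × 449 s = 8082 C
n(e⁻) = Q/F = 8082/96500 = 0.08375 mol
Co²⁺ + 2e⁻ → Co, so n(Co) = 0.08375 / 2 = 0.04188 mol
m = 0.04188 × 58.93 = 2.47 g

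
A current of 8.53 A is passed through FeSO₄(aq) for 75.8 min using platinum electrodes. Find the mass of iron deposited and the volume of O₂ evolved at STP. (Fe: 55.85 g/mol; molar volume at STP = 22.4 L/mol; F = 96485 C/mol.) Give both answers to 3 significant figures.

11.2 g Fe; 2.25 L O₂

Q = 8.53 × 4548 = 38790 C; n(e⁻) = 38790 / 96485 = 0.4020 mol
Cathode: Fe²⁺ + 2e⁻ → Fe → n(Fe) = 0.4020/2 = 0.2010 mol → 11.2 g
Anode: 2H₂O → O₂ + 4H⁺ + 4e⁻ → n(O₂) = 0.4020/4 = 0.1005 mol → 2.25 L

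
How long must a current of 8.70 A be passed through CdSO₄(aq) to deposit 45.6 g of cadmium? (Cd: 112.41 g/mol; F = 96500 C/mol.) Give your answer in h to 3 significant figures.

2.50 h

n(Cd) = 45.6 / 112.41 = 0.4057 mol
Cd²⁺ + 2e⁻ → Cd, so n(e⁻) = 2 × 0.4057 = 0.8114 mol
Q = 0.8114 × 96500 = 78300 C
t = Q / I = 78300 / 8.70 = 9000 s = 2.50 h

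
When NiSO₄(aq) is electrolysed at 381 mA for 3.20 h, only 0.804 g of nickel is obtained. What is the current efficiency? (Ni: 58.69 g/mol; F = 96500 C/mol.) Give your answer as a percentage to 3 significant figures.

60.2%

Q = 0.381 × 11520 = 4389 C
n(e⁻) = 4389 / 96500 = 0.04548 mol
Ni²⁺ + 2e⁻ → Ni, so theoretical n(Ni) = 0.02274 mol → 1.335 g
Efficiency = 0.804 / 1.335 = 0.6022 = 60.2%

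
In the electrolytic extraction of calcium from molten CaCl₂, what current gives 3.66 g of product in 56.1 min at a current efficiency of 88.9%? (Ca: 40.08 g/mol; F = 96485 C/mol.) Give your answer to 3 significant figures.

n(Ca) = 3.66 / 40.08 = 0.09132 mol
Ca²⁺ + 2e⁻ → Ca, so n(e⁻) = 2 × 0.09132 = 0.1826 mol
Q = 0.1826 × 96485 / 0.889 = 19820 C
I = Q / t = 19820 / 3366 s = 5.89 A

5.89 A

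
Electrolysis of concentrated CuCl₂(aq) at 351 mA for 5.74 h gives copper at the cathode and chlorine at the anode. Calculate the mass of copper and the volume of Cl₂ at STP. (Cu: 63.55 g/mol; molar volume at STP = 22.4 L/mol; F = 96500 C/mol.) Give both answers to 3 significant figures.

2.39 g Cu; 0.842 L Cl₂

Q = 0.351 × 20664 = 7253 C; n(e⁻) = 7253 / 96500 = 0.07516 mol
Cathode: Cu²⁺ + 2e⁻ → Cu → n(Cu) = 0.07516/2 = 0.03758 mol → 2.39 g
Anode: 2Cl⁻ → Cl₂ + 2e⁻ → n(Cl₂) = 0.07516/2 = 0.03758 mol → 0.842 L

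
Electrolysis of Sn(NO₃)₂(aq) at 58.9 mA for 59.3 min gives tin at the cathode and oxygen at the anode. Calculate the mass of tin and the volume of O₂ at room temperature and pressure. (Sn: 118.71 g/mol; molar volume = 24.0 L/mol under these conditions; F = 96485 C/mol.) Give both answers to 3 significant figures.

0.129 g Sn; 0.0130 L O₂

Q = 0.0589 × 3558 = 209.6 C; n(e⁻) = 209.6 / 96485 = 0.002172 mol
Cathode: Sn²⁺ + 2e⁻ → Sn → n(Sn) = 0.002172/2 = 0.001086 mol → 0.129 g
Anode: 2H₂O → O₂ + 4H⁺ + 4e⁻ → n(O₂) = 0.002172/4 = 5.430×10^-4 mol → 0.0130 L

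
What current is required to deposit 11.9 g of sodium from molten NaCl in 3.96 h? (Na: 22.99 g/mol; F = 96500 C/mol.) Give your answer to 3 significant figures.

3.50 A

n(Na) = 11.9 / 22.99 = 0.5176 mol
Na⁺ + e⁻ → Na, so n(e⁻) = 0.5176 mol
Q = 0.5176 × 96500 = 49950 C
I = Q / t = 49950 / 14256 s = 3.50 A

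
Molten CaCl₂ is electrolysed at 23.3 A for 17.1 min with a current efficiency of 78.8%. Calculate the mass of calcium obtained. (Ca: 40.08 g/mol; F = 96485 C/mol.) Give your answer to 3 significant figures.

3.91 g

Q = 23.3 × 1026 = 23910 C
n(e⁻) = 23910 / 96485 = 0.2478 mol
Ca²⁺ + 2e⁻ → Ca, so theoretical m(Ca) = 0.1239 × 40.08 = 4.966 g
Actual mass = 78.8% × 4.966 = 3.91 g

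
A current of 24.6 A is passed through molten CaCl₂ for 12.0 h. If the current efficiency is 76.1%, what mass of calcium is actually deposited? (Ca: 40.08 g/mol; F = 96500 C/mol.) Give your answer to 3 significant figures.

168 g

Q = 24.6 × 43200 = 1.063×10^6 C
n(e⁻) = 1.063×10^6 / 96500 = 11.02 mol
Ca²⁺ + 2e⁻ → Ca, so theoretical m(Ca) = 5.510 × 40.08 = 220.8 g
Actual mass = 76.1% × 220.8 = 168 g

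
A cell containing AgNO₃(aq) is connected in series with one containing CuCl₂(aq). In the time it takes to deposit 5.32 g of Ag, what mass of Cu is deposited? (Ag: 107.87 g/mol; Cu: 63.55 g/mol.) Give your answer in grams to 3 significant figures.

1.57 g

n(Ag) = 5.32 / 107.87 = 0.04932 mol
Ag⁺ + e⁻ → Ag, so n(e⁻) = 0.04932 mol
In series, the same 0.04932 mol of electrons flows through the second cell.
Cu²⁺ + 2e⁻ → Cu, so n(Cu) = 0.04932 / 2 = 0.02466 mol
m(Cu) = 0.02466 × 63.55 = 1.57 g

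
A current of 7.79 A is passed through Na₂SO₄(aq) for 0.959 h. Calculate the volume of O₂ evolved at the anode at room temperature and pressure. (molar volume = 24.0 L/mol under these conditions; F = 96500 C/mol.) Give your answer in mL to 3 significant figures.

1670 mL

Q = 7.79 A × 3452.4 s = 26890 C
Moles of electrons = 26890 / 96500 = 0.2787 mol
2H₂O → O₂ + 4H⁺ + 4e⁻, so n(O₂) = 0.2787 / 4 = 0.06968 mol
V = 0.06968 × 24.0 = 1.672 L
= 1670 mL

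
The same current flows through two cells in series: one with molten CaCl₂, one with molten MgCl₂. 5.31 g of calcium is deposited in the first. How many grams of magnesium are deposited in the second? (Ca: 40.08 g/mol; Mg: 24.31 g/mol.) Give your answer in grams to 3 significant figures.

3.22 g

n(Ca) = 5.31 / 40.08 = 0.1325 mol
Ca²⁺ + 2e⁻ → Ca, so n(e⁻) = 2 × 0.1325 = 0.2650 mol
Since the cells are in series, n(e⁻) in the Mg cell is also 0.2650 mol.
Mg²⁺ + 2e⁻ → Mg, so n(Mg) = 0.2650 / 2 = 0.1325 mol
m(Mg) = 0.1325 × 24.31 = 3.22 g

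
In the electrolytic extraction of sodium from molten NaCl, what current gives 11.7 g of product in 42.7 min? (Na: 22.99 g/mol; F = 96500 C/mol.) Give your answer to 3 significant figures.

19.2 A

n(Na) = 11.7 / 22.99 = 0.5089 mol
Na⁺ + e⁻ → Na, so n(e⁻) = 0.5089 mol
Q = 0.5089 × 96500 = 49110 C
I = Q / t = 49110 / 2562 s = 19.2 A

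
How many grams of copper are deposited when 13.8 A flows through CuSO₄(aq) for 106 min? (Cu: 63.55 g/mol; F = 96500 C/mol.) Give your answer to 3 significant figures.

28.9 g

Q = It = 13.8 × 6360 = 87770 C
Moles of electrons = 87770 / 96500 = 0.9095 mol
Cu²⁺ + 2e⁻ → Cu, so n(Cu) = 0.9095 / 2 = 0.4548 mol
m = 0.4548 × 63.55 = 28.9 g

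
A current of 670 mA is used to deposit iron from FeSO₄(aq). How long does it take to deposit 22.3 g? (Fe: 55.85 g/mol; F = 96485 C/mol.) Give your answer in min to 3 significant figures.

1920 min

n(Fe) = 22.3 / 55.85 = 0.3993 mol
Fe²⁺ + 2e⁻ → Fe, so n(e⁻) = 2 × 0.3993 = 0.7986 mol
Q = 0.7986 × 96485 = 77050 C
t = Q / I = 77050 / 0.670 = 1.150×10^5 s = 1920 min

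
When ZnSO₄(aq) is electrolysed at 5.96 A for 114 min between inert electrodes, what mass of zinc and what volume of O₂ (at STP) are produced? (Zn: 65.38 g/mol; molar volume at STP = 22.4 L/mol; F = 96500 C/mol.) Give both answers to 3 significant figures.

Q = 5.96 × 6840 = 40770 C; n(e⁻) = 40770 / 96500 = 0.4225 mol
Cathode: Zn²⁺ + 2e⁻ → Zn → n(Zn) = 0.4225/2 = 0.2113 mol → 13.8 g
Anode: 2H₂O → O₂ + 4H⁺ + 4e⁻ → n(O₂) = 0.4225/4 = 0.1056 mol → 2.37 L

13.8 g Zn; 2.37 L O₂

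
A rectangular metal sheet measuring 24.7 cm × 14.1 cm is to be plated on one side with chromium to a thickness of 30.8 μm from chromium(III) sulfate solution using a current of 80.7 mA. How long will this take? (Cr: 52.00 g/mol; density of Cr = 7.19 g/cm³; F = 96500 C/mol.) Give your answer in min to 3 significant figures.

8870 min

Plated area = 24.7 × 14.1 = 348.3 cm²
Volume = 348.3 × 30.8×10⁻⁴ cm = 1.073 cm³
m(Cr) = 1.073 × 7.19 = 7.715 g
n(Cr) = 7.715 / 52.00 = 0.1484 mol; n(e⁻) = 3 × 0.1484 = 0.4452 mol
Q = 0.4452 × 96500 = 42960 C
t = 42960 / 0.0807 = 5.323×10^5 s = 8870 min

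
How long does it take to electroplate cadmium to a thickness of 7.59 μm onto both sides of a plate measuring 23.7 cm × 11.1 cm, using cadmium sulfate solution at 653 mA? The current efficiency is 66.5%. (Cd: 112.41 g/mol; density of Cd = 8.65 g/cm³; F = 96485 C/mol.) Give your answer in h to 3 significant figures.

Plated area = 2 × 23.7 × 11.1 = 526.1 cm²
Volume = 526.1 × 7.59×10⁻⁴ cm = 0.3993 cm³
m(Cd) = 0.3993 × 8.65 = 3.454 g
n(Cd) = 3.454 / 112.41 = 0.03073 mol; n(e⁻) = 2 × 0.03073 = 0.06146 mol
Q = 0.06146 × 96485 / 0.665 = 8917 C
t = 8917 / 0.653 = 13660 s = 3.79 h

3.79 h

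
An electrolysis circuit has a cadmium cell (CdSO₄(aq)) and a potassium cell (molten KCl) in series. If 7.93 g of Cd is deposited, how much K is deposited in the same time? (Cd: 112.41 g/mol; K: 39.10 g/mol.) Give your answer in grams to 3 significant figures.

n(Cd) = 7.93 / 112.41 = 0.07055 mol
Cd²⁺ + 2e⁻ → Cd, so n(e⁻) = 2 × 0.07055 = 0.1411 mol
In series, the same 0.1411 mol of electrons flows through the second cell.
K⁺ + e⁻ → K, so n(K) = 0.1411 mol
m(K) = 0.1411 × 39.10 = 5.52 g

5.52 g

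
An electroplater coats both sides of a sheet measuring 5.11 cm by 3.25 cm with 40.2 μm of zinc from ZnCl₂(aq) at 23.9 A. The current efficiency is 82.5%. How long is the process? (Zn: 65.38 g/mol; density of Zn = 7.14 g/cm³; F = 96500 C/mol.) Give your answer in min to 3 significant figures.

2.38 min

Plated area = 2 × 5.11 × 3.25 = 33.22 cm²
Volume = 33.22 × 40.2×10⁻⁴ cm = 0.1335 cm³
m(Zn) = 0.1335 × 7.14 = 0.9532 g
n(Zn) = 0.9532 / 65.38 = 0.01458 mol; n(e⁻) = 2 × 0.01458 = 0.02916 mol
Q = 0.02916 × 96500 / 0.825 = 3411 C
t = 3411 / 23.9 = 142.7 s = 2.38 min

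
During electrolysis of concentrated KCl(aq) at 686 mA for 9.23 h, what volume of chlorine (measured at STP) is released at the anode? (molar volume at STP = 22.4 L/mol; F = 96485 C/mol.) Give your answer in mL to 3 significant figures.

2650 mL

Q = It = 0.686 × 33228 = 22790 C
n(e⁻) = Q/F = 22790/96485 = 0.2362 mol
2Cl⁻ → Cl₂ + 2e⁻, so n(Cl₂) = 0.2362 / 2 = 0.1181 mol
V = 0.1181 × 22.4 = 2.645 L
= 2650 mL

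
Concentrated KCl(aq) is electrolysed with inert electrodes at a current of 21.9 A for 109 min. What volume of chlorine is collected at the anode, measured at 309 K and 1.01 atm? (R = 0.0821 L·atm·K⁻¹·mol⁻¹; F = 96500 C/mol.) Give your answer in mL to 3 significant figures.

Q = 21.9 A × 6540 s = 1.432×10^5 C
Moles of electrons = 1.432×10^5 / 96500 = 1.484 mol
2Cl⁻ → Cl₂ + 2e⁻, so n(Cl₂) = 1.484 / 2 = 0.7420 mol
V = nRT/P = 0.7420 × 0.0821 × 309 / 1.01 = 18.64 L
= 18600 mL

18600 mL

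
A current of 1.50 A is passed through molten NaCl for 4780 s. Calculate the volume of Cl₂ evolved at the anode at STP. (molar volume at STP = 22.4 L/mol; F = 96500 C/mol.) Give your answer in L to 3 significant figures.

0.832 L

Q = It = 1.50 × 4780 = 7170 C
n(e⁻) = 7170 / 96500 = 0.07430 mol
2Cl⁻ → Cl₂ + 2e⁻, so n(Cl₂) = 0.07430 / 2 = 0.03715 mol
V = 0.03715 × 22.4 = 0.8322 L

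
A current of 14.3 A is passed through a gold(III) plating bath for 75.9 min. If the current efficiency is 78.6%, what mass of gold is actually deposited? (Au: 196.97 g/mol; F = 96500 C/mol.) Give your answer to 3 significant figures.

Q = 14.3 × 4554 = 65120 C
n(e⁻) = 65120 / 96500 = 0.6748 mol
Au³⁺ + 3e⁻ → Au, so theoretical m(Au) = 0.2249 × 196.97 = 44.30 g
Actual mass = 78.6% × 44.30 = 34.8 g

34.8 g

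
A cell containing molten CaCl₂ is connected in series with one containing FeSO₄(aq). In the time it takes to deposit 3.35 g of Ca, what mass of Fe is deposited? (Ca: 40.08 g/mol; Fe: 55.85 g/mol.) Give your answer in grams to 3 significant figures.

n(Ca) = 3.35 / 40.08 = 0.08358 mol
Ca²⁺ + 2e⁻ → Ca, so n(e⁻) = 2 × 0.08358 = 0.1672 mol
In series, the same 0.1672 mol of electrons flows through the second cell.
Fe²⁺ + 2e⁻ → Fe, so n(Fe) = 0.1672 / 2 = 0.08360 mol
m(Fe) = 0.08360 × 55.85 = 4.67 g

4.67 g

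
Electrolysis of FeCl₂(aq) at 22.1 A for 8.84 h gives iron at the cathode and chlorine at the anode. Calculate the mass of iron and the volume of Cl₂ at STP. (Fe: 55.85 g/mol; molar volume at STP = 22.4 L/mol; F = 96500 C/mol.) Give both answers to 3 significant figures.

Q = 22.1 × 31824 = 7.033×10^5 C; n(e⁻) = 7.033×10^5 / 96500 = 7.288 mol
Cathode: Fe²⁺ + 2e⁻ → Fe → n(Fe) = 7.288/2 = 3.644 mol → 204 g
Anode: 2Cl⁻ → Cl₂ + 2e⁻ → n(Cl₂) = 7.288/2 = 3.644 mol → 81.6 L

204 g Fe; 81.6 L Cl₂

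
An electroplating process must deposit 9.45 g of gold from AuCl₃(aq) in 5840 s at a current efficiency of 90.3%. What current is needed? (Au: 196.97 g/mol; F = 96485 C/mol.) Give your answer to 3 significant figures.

2.63 A

n(Au) = 9.45 / 196.97 = 0.04798 mol
Au³⁺ + 3e⁻ → Au, so n(e⁻) = 3 × 0.04798 = 0.1439 mol
Q = 0.1439 × 96485 / 0.903 = 15380 C
I = Q / t = 15380 / 5840 s = 2.63 A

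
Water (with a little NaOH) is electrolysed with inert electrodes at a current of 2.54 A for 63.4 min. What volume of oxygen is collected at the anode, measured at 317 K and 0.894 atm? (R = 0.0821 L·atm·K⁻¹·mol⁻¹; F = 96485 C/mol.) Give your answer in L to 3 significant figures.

0.729 L

Charge passed = 2.54 × 3804 = 9662 C
Moles of electrons = 9662 / 96485 = 0.1001 mol
2H₂O → O₂ + 4H⁺ + 4e⁻, so n(O₂) = 0.1001 / 4 = 0.02503 mol
V = nRT/P = 0.02503 × 0.0821 × 317 / 0.894 = 0.7287 L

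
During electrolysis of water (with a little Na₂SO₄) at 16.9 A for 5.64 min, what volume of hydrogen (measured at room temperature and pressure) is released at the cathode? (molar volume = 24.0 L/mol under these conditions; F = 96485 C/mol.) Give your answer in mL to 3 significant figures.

711 mL

Q = It = 16.9 × 338.4 = 5719 C
Moles of electrons = 5719 / 96485 = 0.05927 mol
2H⁺ + 2e⁻ → H₂, so n(H₂) = 0.05927 / 2 = 0.02964 mol
V = 0.02964 × 24.0 = 0.7114 L
= 711 mL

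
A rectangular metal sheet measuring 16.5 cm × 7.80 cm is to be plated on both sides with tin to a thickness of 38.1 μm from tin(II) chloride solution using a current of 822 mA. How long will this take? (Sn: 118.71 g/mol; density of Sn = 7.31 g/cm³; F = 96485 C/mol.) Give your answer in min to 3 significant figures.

Plated area = 2 × 16.5 × 7.80 = 257.4 cm²
Volume = 257.4 × 38.1×10⁻⁴ cm = 0.9807 cm³
m(Sn) = 0.9807 × 7.31 = 7.169 g
n(Sn) = 7.169 / 118.71 = 0.06039 mol; n(e⁻) = 2 × 0.06039 = 0.1208 mol
Q = 0.1208 × 96485 = 11660 C
t = 11660 / 0.822 = 14180 s = 236 min

236 min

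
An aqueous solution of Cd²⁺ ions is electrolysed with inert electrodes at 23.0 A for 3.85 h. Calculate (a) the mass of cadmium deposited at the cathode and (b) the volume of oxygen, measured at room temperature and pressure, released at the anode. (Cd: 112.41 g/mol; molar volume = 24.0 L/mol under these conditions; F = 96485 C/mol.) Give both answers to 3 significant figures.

186 g Cd; 19.8 L O₂

Q = 23.0 × 13860 = 3.188×10^5 C; n(e⁻) = 3.188×10^5 / 96485 = 3.304 mol
Cathode: Cd²⁺ + 2e⁻ → Cd → n(Cd) = 3.304/2 = 1.652 mol → 186 g
Anode: 2H₂O → O₂ + 4H⁺ + 4e⁻ → n(O₂) = 3.304/4 = 0.8260 mol → 19.8 L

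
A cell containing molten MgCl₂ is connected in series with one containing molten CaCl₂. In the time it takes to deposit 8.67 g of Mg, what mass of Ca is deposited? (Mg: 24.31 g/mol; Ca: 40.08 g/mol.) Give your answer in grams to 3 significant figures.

n(Mg) = 8.67 / 24.31 = 0.3566 mol
Mg²⁺ + 2e⁻ → Mg, so n(e⁻) = 2 × 0.3566 = 0.7132 mol
Same current for the same time ⇒ same n(e⁻) = 0.7132 mol in both cells.
Ca²⁺ + 2e⁻ → Ca, so n(Ca) = 0.7132 / 2 = 0.3566 mol
m(Ca) = 0.3566 × 40.08 = 14.3 g

14.3 g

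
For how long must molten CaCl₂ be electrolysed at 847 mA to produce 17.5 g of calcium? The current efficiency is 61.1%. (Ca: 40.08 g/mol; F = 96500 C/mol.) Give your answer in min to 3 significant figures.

n(Ca) = 17.5 / 40.08 = 0.4366 mol
Ca²⁺ + 2e⁻ → Ca, so n(e⁻) = 2 × 0.4366 = 0.8732 mol
Q = 0.8732 × 96500 / 0.611 = 1.379×10^5 C
t = Q / I = 1.379×10^5 / 0.847 = 1.628×10^5 s = 2710 min

2710 min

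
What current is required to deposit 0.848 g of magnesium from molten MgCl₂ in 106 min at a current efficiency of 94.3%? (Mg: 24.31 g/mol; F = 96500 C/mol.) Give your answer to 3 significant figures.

n(Mg) = 0.848 / 24.31 = 0.03488 mol
Mg²⁺ + 2e⁻ → Mg, so n(e⁻) = 2 × 0.03488 = 0.06976 mol
Q = 0.06976 × 96500 / 0.943 = 7139 C
I = Q / t = 7139 / 6360 s = 1.12 A

1.12 A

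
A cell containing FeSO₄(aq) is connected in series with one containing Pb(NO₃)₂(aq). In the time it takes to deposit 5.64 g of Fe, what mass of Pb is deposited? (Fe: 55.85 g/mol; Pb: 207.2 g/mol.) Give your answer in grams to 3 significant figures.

n(Fe) = 5.64 / 55.85 = 0.1010 mol
Fe²⁺ + 2e⁻ → Fe, so n(e⁻) = 2 × 0.1010 = 0.2020 mol
Same current for the same time ⇒ same n(e⁻) = 0.2020 mol in both cells.
Pb²⁺ + 2e⁻ → Pb, so n(Pb) = 0.2020 / 2 = 0.1010 mol
m(Pb) = 0.1010 × 207.2 = 20.9 g

20.9 g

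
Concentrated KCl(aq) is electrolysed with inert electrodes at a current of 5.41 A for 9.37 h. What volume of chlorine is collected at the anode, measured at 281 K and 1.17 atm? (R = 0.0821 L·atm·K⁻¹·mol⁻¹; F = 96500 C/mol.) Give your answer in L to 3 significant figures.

Q = It = 5.41 × 33732 = 1.825×10^5 C
n(e⁻) = 1.825×10^5 / 96500 = 1.891 mol
2Cl⁻ → Cl₂ + 2e⁻, so n(Cl₂) = 1.891 / 2 = 0.9455 mol
V = nRT/P = 0.9455 × 0.0821 × 281 / 1.17 = 18.64 L

18.6 L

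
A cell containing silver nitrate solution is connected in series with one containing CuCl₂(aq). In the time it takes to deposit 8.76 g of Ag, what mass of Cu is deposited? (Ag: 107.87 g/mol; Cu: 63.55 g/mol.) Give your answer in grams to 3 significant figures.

n(Ag) = 8.76 / 107.87 = 0.08121 mol
Ag⁺ + e⁻ → Ag, so n(e⁻) = 0.08121 mol
The cells are in series, so the same charge (and hence the same n(e⁻) = 0.08121 mol) passes through both.
Cu²⁺ + 2e⁻ → Cu, so n(Cu) = 0.08121 / 2 = 0.04061 mol
m(Cu) = 0.04061 × 63.55 = 2.58 g

2.58 g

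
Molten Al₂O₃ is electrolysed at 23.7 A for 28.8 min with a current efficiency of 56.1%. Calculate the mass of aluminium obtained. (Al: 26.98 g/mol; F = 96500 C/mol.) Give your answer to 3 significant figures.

2.14 g

Q = 23.7 × 1728 = 40950 C
n(e⁻) = 40950 / 96500 = 0.4244 mol
Al³⁺ + 3e⁻ → Al, so theoretical m(Al) = 0.1415 × 26.98 = 3.818 g
Actual mass = 56.1% × 3.818 = 2.14 g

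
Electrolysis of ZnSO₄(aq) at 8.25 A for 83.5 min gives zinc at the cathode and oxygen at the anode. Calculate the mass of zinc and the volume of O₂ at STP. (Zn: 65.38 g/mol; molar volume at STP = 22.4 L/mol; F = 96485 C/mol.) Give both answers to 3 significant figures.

14.0 g Zn; 2.40 L O₂

Q = 8.25 × 5010 = 41330 C; n(e⁻) = 41330 / 96485 = 0.4284 mol
Cathode: Zn²⁺ + 2e⁻ → Zn → n(Zn) = 0.4284/2 = 0.2142 mol → 14.0 g
Anode: 2H₂O → O₂ + 4H⁺ + 4e⁻ → n(O₂) = 0.4284/4 = 0.1071 mol → 2.40 L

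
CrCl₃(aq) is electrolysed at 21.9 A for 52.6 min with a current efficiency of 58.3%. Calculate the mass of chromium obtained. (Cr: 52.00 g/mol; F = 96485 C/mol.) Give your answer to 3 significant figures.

Q = 21.9 × 3156 = 69120 C
n(e⁻) = 69120 / 96485 = 0.7164 mol
Cr³⁺ + 3e⁻ → Cr, so theoretical m(Cr) = 0.2388 × 52.00 = 12.42 g
Actual mass = 58.3% × 12.42 = 7.24 g

7.24 g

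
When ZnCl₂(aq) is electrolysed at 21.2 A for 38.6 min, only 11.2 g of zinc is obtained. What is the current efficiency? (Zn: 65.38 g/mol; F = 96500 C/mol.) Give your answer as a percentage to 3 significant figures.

Q = 21.2 × 2316 = 49100 C
n(e⁻) = 49100 / 96500 = 0.5088 mol
Zn²⁺ + 2e⁻ → Zn, so theoretical n(Zn) = 0.2544 mol → 16.63 g
Efficiency = 11.2 / 16.63 = 0.6735 = 67.3%

67.3%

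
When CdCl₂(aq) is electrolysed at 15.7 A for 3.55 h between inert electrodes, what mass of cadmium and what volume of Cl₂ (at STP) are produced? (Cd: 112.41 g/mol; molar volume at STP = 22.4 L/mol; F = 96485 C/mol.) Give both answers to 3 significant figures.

117 g Cd; 23.3 L Cl₂

Q = 15.7 × 12780 = 2.006×10^5 C; n(e⁻) = 2.006×10^5 / 96485 = 2.079 mol
Cathode: Cd²⁺ + 2e⁻ → Cd → n(Cd) = 2.079/2 = 1.040 mol → 117 g
Anode: 2Cl⁻ → Cl₂ + 2e⁻ → n(Cl₂) = 2.079/2 = 1.040 mol → 23.3 L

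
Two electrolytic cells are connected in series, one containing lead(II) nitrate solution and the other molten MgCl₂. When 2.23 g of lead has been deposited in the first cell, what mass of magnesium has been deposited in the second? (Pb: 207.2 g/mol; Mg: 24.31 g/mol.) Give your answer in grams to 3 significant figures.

0.262 g

n(Pb) = 2.23 / 207.2 = 0.01076 mol
Pb²⁺ + 2e⁻ → Pb, so n(e⁻) = 2 × 0.01076 = 0.02152 mol
Same current for the same time ⇒ same n(e⁻) = 0.02152 mol in both cells.
Mg²⁺ + 2e⁻ → Mg, so n(Mg) = 0.02152 / 2 = 0.01076 mol
m(Mg) = 0.01076 × 24.31 = 0.262 g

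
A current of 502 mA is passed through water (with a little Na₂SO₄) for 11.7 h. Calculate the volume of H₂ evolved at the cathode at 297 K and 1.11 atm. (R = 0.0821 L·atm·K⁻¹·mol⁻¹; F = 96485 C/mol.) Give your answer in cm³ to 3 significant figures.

Charge passed = 0.502 × 42120 = 21140 C
Moles of electrons = 21140 / 96485 = 0.2191 mol
2H⁺ + 2e⁻ → H₂, so n(H₂) = 0.2191 / 2 = 0.1096 mol
V = nRT/P = 0.1096 × 0.0821 × 297 / 1.11 = 2.408 L
= 2410 cm³

2410 cm³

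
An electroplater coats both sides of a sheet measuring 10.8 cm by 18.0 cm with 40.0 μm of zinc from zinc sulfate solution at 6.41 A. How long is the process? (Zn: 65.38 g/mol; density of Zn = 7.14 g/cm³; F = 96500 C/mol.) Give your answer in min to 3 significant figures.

85.2 min

Plated area = 2 × 10.8 × 18.0 = 388.8 cm²
Volume = 388.8 × 40.0×10⁻⁴ cm = 1.555 cm³
m(Zn) = 1.555 × 7.14 = 11.10 g
n(Zn) = 11.10 / 65.38 = 0.1698 mol; n(e⁻) = 2 × 0.1698 = 0.3396 mol
Q = 0.3396 × 96500 = 32770 C
t = 32770 / 6.41 = 5112 s = 85.2 min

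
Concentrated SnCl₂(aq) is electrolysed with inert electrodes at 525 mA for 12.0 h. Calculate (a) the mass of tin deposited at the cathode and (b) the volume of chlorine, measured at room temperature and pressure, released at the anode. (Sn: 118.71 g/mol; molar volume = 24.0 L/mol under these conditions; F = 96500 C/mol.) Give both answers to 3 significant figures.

Q = 0.525 × 43200 = 22680 C; n(e⁻) = 22680 / 96500 = 0.2350 mol
Cathode: Sn²⁺ + 2e⁻ → Sn → n(Sn) = 0.2350/2 = 0.1175 mol → 13.9 g
Anode: 2Cl⁻ → Cl₂ + 2e⁻ → n(Cl₂) = 0.2350/2 = 0.1175 mol → 2.82 L

13.9 g Sn; 2.82 L Cl₂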